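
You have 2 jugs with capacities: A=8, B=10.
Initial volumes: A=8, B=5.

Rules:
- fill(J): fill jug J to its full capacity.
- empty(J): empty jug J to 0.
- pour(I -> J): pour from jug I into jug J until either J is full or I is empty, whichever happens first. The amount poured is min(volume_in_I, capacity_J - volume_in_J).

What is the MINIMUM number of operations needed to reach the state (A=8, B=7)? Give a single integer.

BFS from (A=8, B=5). One shortest path:
  1. empty(A) -> (A=0 B=5)
  2. pour(B -> A) -> (A=5 B=0)
  3. fill(B) -> (A=5 B=10)
  4. pour(B -> A) -> (A=8 B=7)
Reached target in 4 moves.

Answer: 4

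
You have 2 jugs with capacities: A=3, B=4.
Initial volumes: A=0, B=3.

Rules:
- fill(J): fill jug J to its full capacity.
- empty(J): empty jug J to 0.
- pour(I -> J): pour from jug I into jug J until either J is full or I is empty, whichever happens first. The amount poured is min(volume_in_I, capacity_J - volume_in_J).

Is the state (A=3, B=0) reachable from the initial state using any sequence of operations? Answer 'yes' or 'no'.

BFS from (A=0, B=3):
  1. pour(B -> A) -> (A=3 B=0)
Target reached → yes.

Answer: yes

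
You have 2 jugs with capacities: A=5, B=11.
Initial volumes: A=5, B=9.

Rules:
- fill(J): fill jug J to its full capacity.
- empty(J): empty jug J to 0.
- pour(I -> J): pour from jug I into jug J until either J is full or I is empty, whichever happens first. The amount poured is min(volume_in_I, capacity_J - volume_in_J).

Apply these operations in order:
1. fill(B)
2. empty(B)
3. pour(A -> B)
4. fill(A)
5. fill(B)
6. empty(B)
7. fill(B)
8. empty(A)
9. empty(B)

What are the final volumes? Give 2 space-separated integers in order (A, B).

Answer: 0 0

Derivation:
Step 1: fill(B) -> (A=5 B=11)
Step 2: empty(B) -> (A=5 B=0)
Step 3: pour(A -> B) -> (A=0 B=5)
Step 4: fill(A) -> (A=5 B=5)
Step 5: fill(B) -> (A=5 B=11)
Step 6: empty(B) -> (A=5 B=0)
Step 7: fill(B) -> (A=5 B=11)
Step 8: empty(A) -> (A=0 B=11)
Step 9: empty(B) -> (A=0 B=0)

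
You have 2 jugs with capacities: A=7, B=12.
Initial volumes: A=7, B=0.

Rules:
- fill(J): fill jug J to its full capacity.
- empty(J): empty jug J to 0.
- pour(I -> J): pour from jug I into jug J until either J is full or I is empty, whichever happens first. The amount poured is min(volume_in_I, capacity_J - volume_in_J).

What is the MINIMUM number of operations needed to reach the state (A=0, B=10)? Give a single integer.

Answer: 8

Derivation:
BFS from (A=7, B=0). One shortest path:
  1. empty(A) -> (A=0 B=0)
  2. fill(B) -> (A=0 B=12)
  3. pour(B -> A) -> (A=7 B=5)
  4. empty(A) -> (A=0 B=5)
  5. pour(B -> A) -> (A=5 B=0)
  6. fill(B) -> (A=5 B=12)
  7. pour(B -> A) -> (A=7 B=10)
  8. empty(A) -> (A=0 B=10)
Reached target in 8 moves.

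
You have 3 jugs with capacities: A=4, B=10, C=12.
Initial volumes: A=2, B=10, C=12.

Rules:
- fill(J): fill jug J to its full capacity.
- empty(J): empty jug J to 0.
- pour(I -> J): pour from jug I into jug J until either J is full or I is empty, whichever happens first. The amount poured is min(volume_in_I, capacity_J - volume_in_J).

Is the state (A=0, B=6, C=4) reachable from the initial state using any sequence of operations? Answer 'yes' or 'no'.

BFS from (A=2, B=10, C=12):
  1. empty(A) -> (A=0 B=10 C=12)
  2. empty(C) -> (A=0 B=10 C=0)
  3. pour(B -> A) -> (A=4 B=6 C=0)
  4. pour(A -> C) -> (A=0 B=6 C=4)
Target reached → yes.

Answer: yes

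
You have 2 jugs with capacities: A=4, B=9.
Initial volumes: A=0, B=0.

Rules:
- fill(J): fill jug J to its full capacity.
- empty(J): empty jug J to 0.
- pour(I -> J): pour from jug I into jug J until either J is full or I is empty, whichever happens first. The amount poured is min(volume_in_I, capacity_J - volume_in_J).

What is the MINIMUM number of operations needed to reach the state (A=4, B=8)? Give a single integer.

Answer: 5

Derivation:
BFS from (A=0, B=0). One shortest path:
  1. fill(A) -> (A=4 B=0)
  2. pour(A -> B) -> (A=0 B=4)
  3. fill(A) -> (A=4 B=4)
  4. pour(A -> B) -> (A=0 B=8)
  5. fill(A) -> (A=4 B=8)
Reached target in 5 moves.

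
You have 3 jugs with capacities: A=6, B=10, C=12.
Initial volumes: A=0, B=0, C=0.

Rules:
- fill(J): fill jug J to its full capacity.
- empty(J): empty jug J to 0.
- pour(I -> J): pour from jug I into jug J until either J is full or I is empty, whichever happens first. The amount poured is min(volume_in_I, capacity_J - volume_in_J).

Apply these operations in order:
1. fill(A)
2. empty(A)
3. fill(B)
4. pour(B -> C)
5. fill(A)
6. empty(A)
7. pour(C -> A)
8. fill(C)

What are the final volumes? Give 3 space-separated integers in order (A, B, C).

Step 1: fill(A) -> (A=6 B=0 C=0)
Step 2: empty(A) -> (A=0 B=0 C=0)
Step 3: fill(B) -> (A=0 B=10 C=0)
Step 4: pour(B -> C) -> (A=0 B=0 C=10)
Step 5: fill(A) -> (A=6 B=0 C=10)
Step 6: empty(A) -> (A=0 B=0 C=10)
Step 7: pour(C -> A) -> (A=6 B=0 C=4)
Step 8: fill(C) -> (A=6 B=0 C=12)

Answer: 6 0 12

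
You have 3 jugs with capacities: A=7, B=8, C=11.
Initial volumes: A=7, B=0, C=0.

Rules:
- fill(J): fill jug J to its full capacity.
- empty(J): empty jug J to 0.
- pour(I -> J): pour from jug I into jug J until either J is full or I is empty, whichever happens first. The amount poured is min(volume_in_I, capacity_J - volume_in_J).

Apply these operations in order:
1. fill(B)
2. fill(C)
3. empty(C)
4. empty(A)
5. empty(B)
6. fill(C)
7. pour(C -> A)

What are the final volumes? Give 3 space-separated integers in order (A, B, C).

Step 1: fill(B) -> (A=7 B=8 C=0)
Step 2: fill(C) -> (A=7 B=8 C=11)
Step 3: empty(C) -> (A=7 B=8 C=0)
Step 4: empty(A) -> (A=0 B=8 C=0)
Step 5: empty(B) -> (A=0 B=0 C=0)
Step 6: fill(C) -> (A=0 B=0 C=11)
Step 7: pour(C -> A) -> (A=7 B=0 C=4)

Answer: 7 0 4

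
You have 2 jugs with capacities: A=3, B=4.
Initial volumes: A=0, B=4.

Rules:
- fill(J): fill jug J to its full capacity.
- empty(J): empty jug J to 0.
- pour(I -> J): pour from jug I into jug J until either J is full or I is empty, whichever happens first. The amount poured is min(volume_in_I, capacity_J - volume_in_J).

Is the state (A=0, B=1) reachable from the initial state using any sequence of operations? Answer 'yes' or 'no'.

BFS from (A=0, B=4):
  1. pour(B -> A) -> (A=3 B=1)
  2. empty(A) -> (A=0 B=1)
Target reached → yes.

Answer: yes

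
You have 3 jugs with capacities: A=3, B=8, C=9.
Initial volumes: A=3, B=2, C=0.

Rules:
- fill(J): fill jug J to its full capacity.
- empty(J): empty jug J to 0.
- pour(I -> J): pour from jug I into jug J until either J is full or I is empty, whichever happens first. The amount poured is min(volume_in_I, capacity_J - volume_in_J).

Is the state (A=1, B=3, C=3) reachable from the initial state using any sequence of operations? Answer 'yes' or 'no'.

BFS explored all 248 reachable states.
Reachable set includes: (0,0,0), (0,0,1), (0,0,2), (0,0,3), (0,0,4), (0,0,5), (0,0,6), (0,0,7), (0,0,8), (0,0,9), (0,1,0), (0,1,1) ...
Target (A=1, B=3, C=3) not in reachable set → no.

Answer: no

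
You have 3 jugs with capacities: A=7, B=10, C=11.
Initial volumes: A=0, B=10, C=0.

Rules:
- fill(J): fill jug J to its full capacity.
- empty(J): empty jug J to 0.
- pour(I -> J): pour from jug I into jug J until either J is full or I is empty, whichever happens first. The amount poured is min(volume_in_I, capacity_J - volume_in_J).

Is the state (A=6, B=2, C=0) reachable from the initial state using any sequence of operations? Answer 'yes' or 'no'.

Answer: yes

Derivation:
BFS from (A=0, B=10, C=0):
  1. pour(B -> C) -> (A=0 B=0 C=10)
  2. fill(B) -> (A=0 B=10 C=10)
  3. pour(B -> A) -> (A=7 B=3 C=10)
  4. pour(A -> C) -> (A=6 B=3 C=11)
  5. empty(C) -> (A=6 B=3 C=0)
  6. pour(B -> C) -> (A=6 B=0 C=3)
  7. fill(B) -> (A=6 B=10 C=3)
  8. pour(B -> C) -> (A=6 B=2 C=11)
  9. empty(C) -> (A=6 B=2 C=0)
Target reached → yes.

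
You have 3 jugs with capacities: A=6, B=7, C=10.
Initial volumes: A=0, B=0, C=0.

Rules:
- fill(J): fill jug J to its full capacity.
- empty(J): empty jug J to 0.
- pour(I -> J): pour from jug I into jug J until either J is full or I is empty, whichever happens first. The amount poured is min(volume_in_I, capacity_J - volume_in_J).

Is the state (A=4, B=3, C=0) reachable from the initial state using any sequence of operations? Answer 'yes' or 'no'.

Answer: yes

Derivation:
BFS from (A=0, B=0, C=0):
  1. fill(A) -> (A=6 B=0 C=0)
  2. fill(B) -> (A=6 B=7 C=0)
  3. pour(A -> C) -> (A=0 B=7 C=6)
  4. pour(B -> C) -> (A=0 B=3 C=10)
  5. pour(C -> A) -> (A=6 B=3 C=4)
  6. empty(A) -> (A=0 B=3 C=4)
  7. pour(C -> A) -> (A=4 B=3 C=0)
Target reached → yes.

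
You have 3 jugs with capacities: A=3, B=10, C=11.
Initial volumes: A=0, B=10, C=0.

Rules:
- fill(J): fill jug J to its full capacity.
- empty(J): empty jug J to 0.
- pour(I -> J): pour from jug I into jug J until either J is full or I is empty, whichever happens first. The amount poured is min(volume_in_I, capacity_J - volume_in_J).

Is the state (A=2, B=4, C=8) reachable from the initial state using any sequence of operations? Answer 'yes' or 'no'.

BFS explored all 348 reachable states.
Reachable set includes: (0,0,0), (0,0,1), (0,0,2), (0,0,3), (0,0,4), (0,0,5), (0,0,6), (0,0,7), (0,0,8), (0,0,9), (0,0,10), (0,0,11) ...
Target (A=2, B=4, C=8) not in reachable set → no.

Answer: no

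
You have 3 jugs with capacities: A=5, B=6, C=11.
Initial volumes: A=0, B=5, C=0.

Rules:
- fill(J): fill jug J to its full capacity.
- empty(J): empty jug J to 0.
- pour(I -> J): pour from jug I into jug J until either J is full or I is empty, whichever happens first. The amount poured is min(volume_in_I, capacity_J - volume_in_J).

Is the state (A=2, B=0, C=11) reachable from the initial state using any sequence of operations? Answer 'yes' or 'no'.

BFS from (A=0, B=5, C=0):
  1. fill(B) -> (A=0 B=6 C=0)
  2. fill(C) -> (A=0 B=6 C=11)
  3. pour(B -> A) -> (A=5 B=1 C=11)
  4. empty(A) -> (A=0 B=1 C=11)
  5. pour(B -> A) -> (A=1 B=0 C=11)
  6. fill(B) -> (A=1 B=6 C=11)
  7. pour(B -> A) -> (A=5 B=2 C=11)
  8. empty(A) -> (A=0 B=2 C=11)
  9. pour(B -> A) -> (A=2 B=0 C=11)
Target reached → yes.

Answer: yes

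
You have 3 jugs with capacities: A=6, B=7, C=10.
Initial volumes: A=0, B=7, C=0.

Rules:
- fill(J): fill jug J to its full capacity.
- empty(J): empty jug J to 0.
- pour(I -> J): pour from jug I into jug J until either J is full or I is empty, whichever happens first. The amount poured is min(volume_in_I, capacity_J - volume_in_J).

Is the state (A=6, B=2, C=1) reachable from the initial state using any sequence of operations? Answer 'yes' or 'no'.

BFS from (A=0, B=7, C=0):
  1. fill(A) -> (A=6 B=7 C=0)
  2. pour(A -> C) -> (A=0 B=7 C=6)
  3. fill(A) -> (A=6 B=7 C=6)
  4. pour(A -> C) -> (A=2 B=7 C=10)
  5. empty(C) -> (A=2 B=7 C=0)
  6. pour(B -> C) -> (A=2 B=0 C=7)
  7. pour(A -> B) -> (A=0 B=2 C=7)
  8. pour(C -> A) -> (A=6 B=2 C=1)
Target reached → yes.

Answer: yes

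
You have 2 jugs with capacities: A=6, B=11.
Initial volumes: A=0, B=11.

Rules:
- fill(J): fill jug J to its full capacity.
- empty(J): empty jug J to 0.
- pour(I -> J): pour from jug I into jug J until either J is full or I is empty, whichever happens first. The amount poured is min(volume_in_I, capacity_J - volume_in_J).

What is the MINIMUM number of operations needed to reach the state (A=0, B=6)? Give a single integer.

BFS from (A=0, B=11). One shortest path:
  1. fill(A) -> (A=6 B=11)
  2. empty(B) -> (A=6 B=0)
  3. pour(A -> B) -> (A=0 B=6)
Reached target in 3 moves.

Answer: 3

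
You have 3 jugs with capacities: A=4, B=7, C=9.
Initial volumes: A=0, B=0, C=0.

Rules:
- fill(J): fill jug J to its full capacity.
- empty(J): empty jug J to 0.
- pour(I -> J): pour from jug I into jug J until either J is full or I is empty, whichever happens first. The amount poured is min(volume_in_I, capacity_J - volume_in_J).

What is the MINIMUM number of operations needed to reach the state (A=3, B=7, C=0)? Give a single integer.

Answer: 5

Derivation:
BFS from (A=0, B=0, C=0). One shortest path:
  1. fill(B) -> (A=0 B=7 C=0)
  2. pour(B -> A) -> (A=4 B=3 C=0)
  3. empty(A) -> (A=0 B=3 C=0)
  4. pour(B -> A) -> (A=3 B=0 C=0)
  5. fill(B) -> (A=3 B=7 C=0)
Reached target in 5 moves.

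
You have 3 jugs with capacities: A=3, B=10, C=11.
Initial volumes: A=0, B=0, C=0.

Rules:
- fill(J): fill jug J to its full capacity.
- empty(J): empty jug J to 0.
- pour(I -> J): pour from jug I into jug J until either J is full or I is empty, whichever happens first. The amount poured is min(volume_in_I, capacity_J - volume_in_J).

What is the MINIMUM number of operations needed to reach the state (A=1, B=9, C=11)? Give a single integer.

Answer: 6

Derivation:
BFS from (A=0, B=0, C=0). One shortest path:
  1. fill(C) -> (A=0 B=0 C=11)
  2. pour(C -> B) -> (A=0 B=10 C=1)
  3. pour(C -> A) -> (A=1 B=10 C=0)
  4. pour(B -> C) -> (A=1 B=0 C=10)
  5. fill(B) -> (A=1 B=10 C=10)
  6. pour(B -> C) -> (A=1 B=9 C=11)
Reached target in 6 moves.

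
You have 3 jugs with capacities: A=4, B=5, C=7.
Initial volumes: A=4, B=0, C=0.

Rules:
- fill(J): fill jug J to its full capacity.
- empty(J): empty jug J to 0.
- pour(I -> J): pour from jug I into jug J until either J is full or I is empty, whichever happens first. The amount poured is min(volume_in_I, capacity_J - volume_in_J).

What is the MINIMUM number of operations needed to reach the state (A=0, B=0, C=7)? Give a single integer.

BFS from (A=4, B=0, C=0). One shortest path:
  1. empty(A) -> (A=0 B=0 C=0)
  2. fill(C) -> (A=0 B=0 C=7)
Reached target in 2 moves.

Answer: 2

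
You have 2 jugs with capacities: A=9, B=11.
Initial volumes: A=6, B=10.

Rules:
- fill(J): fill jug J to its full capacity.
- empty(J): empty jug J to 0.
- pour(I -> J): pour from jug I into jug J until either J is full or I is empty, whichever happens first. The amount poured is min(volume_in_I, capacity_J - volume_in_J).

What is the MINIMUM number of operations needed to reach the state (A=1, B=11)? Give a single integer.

BFS from (A=6, B=10). One shortest path:
  1. empty(A) -> (A=0 B=10)
  2. pour(B -> A) -> (A=9 B=1)
  3. empty(A) -> (A=0 B=1)
  4. pour(B -> A) -> (A=1 B=0)
  5. fill(B) -> (A=1 B=11)
Reached target in 5 moves.

Answer: 5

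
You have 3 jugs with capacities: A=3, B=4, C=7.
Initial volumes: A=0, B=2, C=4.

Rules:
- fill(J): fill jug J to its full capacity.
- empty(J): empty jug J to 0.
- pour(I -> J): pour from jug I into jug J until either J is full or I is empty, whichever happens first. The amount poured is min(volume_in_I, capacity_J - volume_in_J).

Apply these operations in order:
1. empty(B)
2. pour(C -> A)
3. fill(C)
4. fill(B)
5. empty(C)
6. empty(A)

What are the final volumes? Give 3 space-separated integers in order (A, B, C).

Answer: 0 4 0

Derivation:
Step 1: empty(B) -> (A=0 B=0 C=4)
Step 2: pour(C -> A) -> (A=3 B=0 C=1)
Step 3: fill(C) -> (A=3 B=0 C=7)
Step 4: fill(B) -> (A=3 B=4 C=7)
Step 5: empty(C) -> (A=3 B=4 C=0)
Step 6: empty(A) -> (A=0 B=4 C=0)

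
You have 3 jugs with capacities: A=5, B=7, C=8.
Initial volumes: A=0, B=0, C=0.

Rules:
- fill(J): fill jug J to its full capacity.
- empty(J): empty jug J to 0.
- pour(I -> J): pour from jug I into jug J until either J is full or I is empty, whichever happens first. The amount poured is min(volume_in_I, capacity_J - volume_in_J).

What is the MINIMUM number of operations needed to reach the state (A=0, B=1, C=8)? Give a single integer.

Answer: 5

Derivation:
BFS from (A=0, B=0, C=0). One shortest path:
  1. fill(C) -> (A=0 B=0 C=8)
  2. pour(C -> B) -> (A=0 B=7 C=1)
  3. empty(B) -> (A=0 B=0 C=1)
  4. pour(C -> B) -> (A=0 B=1 C=0)
  5. fill(C) -> (A=0 B=1 C=8)
Reached target in 5 moves.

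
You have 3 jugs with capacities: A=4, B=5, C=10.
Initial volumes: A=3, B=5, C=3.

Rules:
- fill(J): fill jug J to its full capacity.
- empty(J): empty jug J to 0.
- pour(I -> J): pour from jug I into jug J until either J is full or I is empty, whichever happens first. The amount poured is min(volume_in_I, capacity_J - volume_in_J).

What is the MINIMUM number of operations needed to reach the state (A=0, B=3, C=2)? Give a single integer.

BFS from (A=3, B=5, C=3). One shortest path:
  1. pour(B -> C) -> (A=3 B=0 C=8)
  2. pour(A -> B) -> (A=0 B=3 C=8)
  3. fill(A) -> (A=4 B=3 C=8)
  4. pour(A -> C) -> (A=2 B=3 C=10)
  5. empty(C) -> (A=2 B=3 C=0)
  6. pour(A -> C) -> (A=0 B=3 C=2)
Reached target in 6 moves.

Answer: 6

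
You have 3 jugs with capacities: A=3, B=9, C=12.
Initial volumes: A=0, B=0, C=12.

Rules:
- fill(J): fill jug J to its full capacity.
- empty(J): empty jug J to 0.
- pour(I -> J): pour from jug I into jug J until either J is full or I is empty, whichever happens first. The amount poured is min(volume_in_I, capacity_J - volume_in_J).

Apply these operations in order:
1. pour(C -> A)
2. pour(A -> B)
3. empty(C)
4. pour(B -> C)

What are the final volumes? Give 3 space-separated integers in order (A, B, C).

Answer: 0 0 3

Derivation:
Step 1: pour(C -> A) -> (A=3 B=0 C=9)
Step 2: pour(A -> B) -> (A=0 B=3 C=9)
Step 3: empty(C) -> (A=0 B=3 C=0)
Step 4: pour(B -> C) -> (A=0 B=0 C=3)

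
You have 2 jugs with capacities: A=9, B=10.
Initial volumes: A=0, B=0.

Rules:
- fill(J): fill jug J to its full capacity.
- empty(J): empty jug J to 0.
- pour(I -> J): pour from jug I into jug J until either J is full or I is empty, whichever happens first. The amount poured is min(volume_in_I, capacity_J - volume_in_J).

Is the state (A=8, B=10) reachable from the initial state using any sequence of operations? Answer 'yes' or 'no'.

BFS from (A=0, B=0):
  1. fill(A) -> (A=9 B=0)
  2. pour(A -> B) -> (A=0 B=9)
  3. fill(A) -> (A=9 B=9)
  4. pour(A -> B) -> (A=8 B=10)
Target reached → yes.

Answer: yes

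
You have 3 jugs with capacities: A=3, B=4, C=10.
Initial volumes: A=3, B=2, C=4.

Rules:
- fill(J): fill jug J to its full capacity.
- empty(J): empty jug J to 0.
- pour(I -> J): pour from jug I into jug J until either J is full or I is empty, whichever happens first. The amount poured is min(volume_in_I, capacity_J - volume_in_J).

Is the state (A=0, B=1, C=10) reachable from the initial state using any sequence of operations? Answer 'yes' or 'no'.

BFS from (A=3, B=2, C=4):
  1. fill(B) -> (A=3 B=4 C=4)
  2. pour(A -> C) -> (A=0 B=4 C=7)
  3. pour(B -> C) -> (A=0 B=1 C=10)
Target reached → yes.

Answer: yes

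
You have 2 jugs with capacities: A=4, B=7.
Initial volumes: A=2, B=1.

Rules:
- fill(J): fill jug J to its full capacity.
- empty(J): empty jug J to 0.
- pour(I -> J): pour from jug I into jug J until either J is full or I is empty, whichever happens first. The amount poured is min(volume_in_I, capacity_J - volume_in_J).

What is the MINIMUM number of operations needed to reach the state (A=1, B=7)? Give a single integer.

Answer: 3

Derivation:
BFS from (A=2, B=1). One shortest path:
  1. empty(A) -> (A=0 B=1)
  2. pour(B -> A) -> (A=1 B=0)
  3. fill(B) -> (A=1 B=7)
Reached target in 3 moves.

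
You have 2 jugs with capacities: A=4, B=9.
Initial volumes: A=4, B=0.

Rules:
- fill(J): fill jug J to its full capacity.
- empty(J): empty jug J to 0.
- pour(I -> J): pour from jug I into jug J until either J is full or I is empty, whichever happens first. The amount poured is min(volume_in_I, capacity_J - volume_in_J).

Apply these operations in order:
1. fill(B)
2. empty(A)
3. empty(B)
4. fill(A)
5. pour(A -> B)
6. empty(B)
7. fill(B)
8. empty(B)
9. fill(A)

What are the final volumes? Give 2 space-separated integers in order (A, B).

Answer: 4 0

Derivation:
Step 1: fill(B) -> (A=4 B=9)
Step 2: empty(A) -> (A=0 B=9)
Step 3: empty(B) -> (A=0 B=0)
Step 4: fill(A) -> (A=4 B=0)
Step 5: pour(A -> B) -> (A=0 B=4)
Step 6: empty(B) -> (A=0 B=0)
Step 7: fill(B) -> (A=0 B=9)
Step 8: empty(B) -> (A=0 B=0)
Step 9: fill(A) -> (A=4 B=0)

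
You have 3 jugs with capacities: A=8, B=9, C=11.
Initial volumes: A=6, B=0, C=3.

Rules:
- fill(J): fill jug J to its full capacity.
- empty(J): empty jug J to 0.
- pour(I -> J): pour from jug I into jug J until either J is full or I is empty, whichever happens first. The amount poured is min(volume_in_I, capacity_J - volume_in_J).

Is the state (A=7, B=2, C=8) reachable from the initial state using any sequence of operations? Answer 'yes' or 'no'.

BFS explored all 520 reachable states.
Reachable set includes: (0,0,0), (0,0,1), (0,0,2), (0,0,3), (0,0,4), (0,0,5), (0,0,6), (0,0,7), (0,0,8), (0,0,9), (0,0,10), (0,0,11) ...
Target (A=7, B=2, C=8) not in reachable set → no.

Answer: no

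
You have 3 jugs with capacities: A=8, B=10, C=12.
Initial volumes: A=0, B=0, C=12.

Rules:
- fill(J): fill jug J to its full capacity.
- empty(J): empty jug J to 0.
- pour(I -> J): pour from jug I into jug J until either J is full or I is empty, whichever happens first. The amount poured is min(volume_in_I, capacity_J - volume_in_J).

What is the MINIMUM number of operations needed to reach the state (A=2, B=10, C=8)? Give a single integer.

BFS from (A=0, B=0, C=12). One shortest path:
  1. pour(C -> A) -> (A=8 B=0 C=4)
  2. pour(C -> B) -> (A=8 B=4 C=0)
  3. pour(A -> C) -> (A=0 B=4 C=8)
  4. fill(A) -> (A=8 B=4 C=8)
  5. pour(A -> B) -> (A=2 B=10 C=8)
Reached target in 5 moves.

Answer: 5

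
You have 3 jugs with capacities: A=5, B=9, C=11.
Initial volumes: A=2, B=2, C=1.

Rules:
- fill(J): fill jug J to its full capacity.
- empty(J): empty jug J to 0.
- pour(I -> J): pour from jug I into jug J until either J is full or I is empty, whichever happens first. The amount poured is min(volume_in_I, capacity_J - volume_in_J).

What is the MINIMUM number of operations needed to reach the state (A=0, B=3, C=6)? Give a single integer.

Answer: 5

Derivation:
BFS from (A=2, B=2, C=1). One shortest path:
  1. empty(A) -> (A=0 B=2 C=1)
  2. pour(C -> B) -> (A=0 B=3 C=0)
  3. fill(C) -> (A=0 B=3 C=11)
  4. pour(C -> A) -> (A=5 B=3 C=6)
  5. empty(A) -> (A=0 B=3 C=6)
Reached target in 5 moves.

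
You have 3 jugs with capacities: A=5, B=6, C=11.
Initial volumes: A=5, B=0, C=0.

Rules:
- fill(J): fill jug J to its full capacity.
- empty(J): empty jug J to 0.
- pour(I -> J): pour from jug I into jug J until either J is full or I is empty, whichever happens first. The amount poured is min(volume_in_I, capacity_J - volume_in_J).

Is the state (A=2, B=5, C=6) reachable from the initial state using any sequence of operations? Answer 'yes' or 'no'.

Answer: no

Derivation:
BFS explored all 304 reachable states.
Reachable set includes: (0,0,0), (0,0,1), (0,0,2), (0,0,3), (0,0,4), (0,0,5), (0,0,6), (0,0,7), (0,0,8), (0,0,9), (0,0,10), (0,0,11) ...
Target (A=2, B=5, C=6) not in reachable set → no.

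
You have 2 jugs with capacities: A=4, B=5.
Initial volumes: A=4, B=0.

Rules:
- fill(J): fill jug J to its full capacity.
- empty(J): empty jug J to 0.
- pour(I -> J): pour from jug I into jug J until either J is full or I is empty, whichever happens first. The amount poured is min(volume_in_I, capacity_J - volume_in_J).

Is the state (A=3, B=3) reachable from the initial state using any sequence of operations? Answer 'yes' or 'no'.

BFS explored all 18 reachable states.
Reachable set includes: (0,0), (0,1), (0,2), (0,3), (0,4), (0,5), (1,0), (1,5), (2,0), (2,5), (3,0), (3,5) ...
Target (A=3, B=3) not in reachable set → no.

Answer: no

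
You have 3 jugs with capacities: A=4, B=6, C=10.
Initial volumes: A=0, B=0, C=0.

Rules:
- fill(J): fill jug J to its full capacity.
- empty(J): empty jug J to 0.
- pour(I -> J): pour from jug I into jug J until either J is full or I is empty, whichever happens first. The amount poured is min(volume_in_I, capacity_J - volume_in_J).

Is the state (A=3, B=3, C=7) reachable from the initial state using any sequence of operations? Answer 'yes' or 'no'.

BFS explored all 64 reachable states.
Reachable set includes: (0,0,0), (0,0,2), (0,0,4), (0,0,6), (0,0,8), (0,0,10), (0,2,0), (0,2,2), (0,2,4), (0,2,6), (0,2,8), (0,2,10) ...
Target (A=3, B=3, C=7) not in reachable set → no.

Answer: no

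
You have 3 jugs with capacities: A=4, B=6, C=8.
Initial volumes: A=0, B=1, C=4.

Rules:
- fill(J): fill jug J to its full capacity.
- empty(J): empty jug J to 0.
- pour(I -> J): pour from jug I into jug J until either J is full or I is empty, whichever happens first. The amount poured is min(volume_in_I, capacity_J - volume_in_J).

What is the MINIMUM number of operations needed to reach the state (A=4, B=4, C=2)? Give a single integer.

BFS from (A=0, B=1, C=4). One shortest path:
  1. fill(B) -> (A=0 B=6 C=4)
  2. pour(B -> A) -> (A=4 B=2 C=4)
  3. pour(B -> C) -> (A=4 B=0 C=6)
  4. pour(A -> B) -> (A=0 B=4 C=6)
  5. pour(C -> A) -> (A=4 B=4 C=2)
Reached target in 5 moves.

Answer: 5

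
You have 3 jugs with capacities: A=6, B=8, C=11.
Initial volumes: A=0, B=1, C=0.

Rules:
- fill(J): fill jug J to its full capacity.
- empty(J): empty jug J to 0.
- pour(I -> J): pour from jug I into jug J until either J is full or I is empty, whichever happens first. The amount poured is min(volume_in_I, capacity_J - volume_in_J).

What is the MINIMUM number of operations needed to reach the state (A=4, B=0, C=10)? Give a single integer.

Answer: 7

Derivation:
BFS from (A=0, B=1, C=0). One shortest path:
  1. fill(A) -> (A=6 B=1 C=0)
  2. fill(B) -> (A=6 B=8 C=0)
  3. pour(B -> C) -> (A=6 B=0 C=8)
  4. pour(A -> B) -> (A=0 B=6 C=8)
  5. pour(C -> A) -> (A=6 B=6 C=2)
  6. pour(A -> B) -> (A=4 B=8 C=2)
  7. pour(B -> C) -> (A=4 B=0 C=10)
Reached target in 7 moves.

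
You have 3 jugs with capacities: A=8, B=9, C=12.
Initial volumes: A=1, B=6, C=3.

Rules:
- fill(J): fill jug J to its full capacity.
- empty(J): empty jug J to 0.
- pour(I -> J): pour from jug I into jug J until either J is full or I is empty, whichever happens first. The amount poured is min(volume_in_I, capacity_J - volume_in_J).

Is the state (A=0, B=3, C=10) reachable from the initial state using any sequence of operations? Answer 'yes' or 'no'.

BFS from (A=1, B=6, C=3):
  1. empty(A) -> (A=0 B=6 C=3)
  2. pour(B -> A) -> (A=6 B=0 C=3)
  3. pour(C -> B) -> (A=6 B=3 C=0)
  4. fill(C) -> (A=6 B=3 C=12)
  5. pour(C -> A) -> (A=8 B=3 C=10)
  6. empty(A) -> (A=0 B=3 C=10)
Target reached → yes.

Answer: yes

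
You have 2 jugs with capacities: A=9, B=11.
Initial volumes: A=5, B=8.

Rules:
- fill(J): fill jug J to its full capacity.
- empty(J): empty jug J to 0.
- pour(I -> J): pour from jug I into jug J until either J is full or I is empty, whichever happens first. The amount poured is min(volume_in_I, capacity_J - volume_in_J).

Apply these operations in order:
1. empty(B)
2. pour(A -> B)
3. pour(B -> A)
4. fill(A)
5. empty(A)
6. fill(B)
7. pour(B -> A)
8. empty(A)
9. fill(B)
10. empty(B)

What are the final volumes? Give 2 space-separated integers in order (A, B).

Answer: 0 0

Derivation:
Step 1: empty(B) -> (A=5 B=0)
Step 2: pour(A -> B) -> (A=0 B=5)
Step 3: pour(B -> A) -> (A=5 B=0)
Step 4: fill(A) -> (A=9 B=0)
Step 5: empty(A) -> (A=0 B=0)
Step 6: fill(B) -> (A=0 B=11)
Step 7: pour(B -> A) -> (A=9 B=2)
Step 8: empty(A) -> (A=0 B=2)
Step 9: fill(B) -> (A=0 B=11)
Step 10: empty(B) -> (A=0 B=0)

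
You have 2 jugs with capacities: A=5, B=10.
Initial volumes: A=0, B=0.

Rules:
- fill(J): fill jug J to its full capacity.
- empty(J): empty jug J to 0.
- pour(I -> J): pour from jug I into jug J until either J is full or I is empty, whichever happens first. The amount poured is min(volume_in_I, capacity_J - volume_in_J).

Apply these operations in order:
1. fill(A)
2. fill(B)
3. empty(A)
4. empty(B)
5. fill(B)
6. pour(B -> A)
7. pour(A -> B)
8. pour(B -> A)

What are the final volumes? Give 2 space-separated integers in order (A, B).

Step 1: fill(A) -> (A=5 B=0)
Step 2: fill(B) -> (A=5 B=10)
Step 3: empty(A) -> (A=0 B=10)
Step 4: empty(B) -> (A=0 B=0)
Step 5: fill(B) -> (A=0 B=10)
Step 6: pour(B -> A) -> (A=5 B=5)
Step 7: pour(A -> B) -> (A=0 B=10)
Step 8: pour(B -> A) -> (A=5 B=5)

Answer: 5 5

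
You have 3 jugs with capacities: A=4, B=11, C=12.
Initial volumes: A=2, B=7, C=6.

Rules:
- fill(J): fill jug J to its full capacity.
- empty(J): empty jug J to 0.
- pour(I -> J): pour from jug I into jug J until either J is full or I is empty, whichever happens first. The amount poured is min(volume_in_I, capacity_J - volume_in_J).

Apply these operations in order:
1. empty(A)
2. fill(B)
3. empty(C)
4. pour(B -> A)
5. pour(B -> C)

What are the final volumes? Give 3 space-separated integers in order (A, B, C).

Answer: 4 0 7

Derivation:
Step 1: empty(A) -> (A=0 B=7 C=6)
Step 2: fill(B) -> (A=0 B=11 C=6)
Step 3: empty(C) -> (A=0 B=11 C=0)
Step 4: pour(B -> A) -> (A=4 B=7 C=0)
Step 5: pour(B -> C) -> (A=4 B=0 C=7)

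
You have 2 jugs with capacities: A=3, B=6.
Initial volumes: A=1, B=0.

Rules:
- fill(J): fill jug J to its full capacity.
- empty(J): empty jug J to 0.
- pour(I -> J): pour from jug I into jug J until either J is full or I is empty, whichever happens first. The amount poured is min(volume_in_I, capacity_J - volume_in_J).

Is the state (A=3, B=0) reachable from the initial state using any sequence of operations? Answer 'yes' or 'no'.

BFS from (A=1, B=0):
  1. fill(A) -> (A=3 B=0)
Target reached → yes.

Answer: yes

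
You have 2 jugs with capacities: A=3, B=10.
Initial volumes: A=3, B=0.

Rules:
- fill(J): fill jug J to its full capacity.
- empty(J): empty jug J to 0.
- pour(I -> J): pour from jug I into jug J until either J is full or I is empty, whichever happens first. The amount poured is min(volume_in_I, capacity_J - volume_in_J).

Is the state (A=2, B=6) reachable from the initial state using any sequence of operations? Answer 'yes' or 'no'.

BFS explored all 26 reachable states.
Reachable set includes: (0,0), (0,1), (0,2), (0,3), (0,4), (0,5), (0,6), (0,7), (0,8), (0,9), (0,10), (1,0) ...
Target (A=2, B=6) not in reachable set → no.

Answer: no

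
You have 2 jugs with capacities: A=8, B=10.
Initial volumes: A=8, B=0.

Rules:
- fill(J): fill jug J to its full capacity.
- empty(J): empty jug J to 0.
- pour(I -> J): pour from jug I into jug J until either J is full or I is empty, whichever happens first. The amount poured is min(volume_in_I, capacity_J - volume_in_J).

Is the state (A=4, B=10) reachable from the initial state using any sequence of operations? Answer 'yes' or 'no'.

Answer: yes

Derivation:
BFS from (A=8, B=0):
  1. pour(A -> B) -> (A=0 B=8)
  2. fill(A) -> (A=8 B=8)
  3. pour(A -> B) -> (A=6 B=10)
  4. empty(B) -> (A=6 B=0)
  5. pour(A -> B) -> (A=0 B=6)
  6. fill(A) -> (A=8 B=6)
  7. pour(A -> B) -> (A=4 B=10)
Target reached → yes.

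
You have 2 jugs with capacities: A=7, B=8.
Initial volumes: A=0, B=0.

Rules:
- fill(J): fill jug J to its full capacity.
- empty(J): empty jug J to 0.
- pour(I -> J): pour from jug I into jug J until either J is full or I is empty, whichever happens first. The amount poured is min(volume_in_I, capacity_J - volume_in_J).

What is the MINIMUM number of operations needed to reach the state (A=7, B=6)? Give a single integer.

BFS from (A=0, B=0). One shortest path:
  1. fill(A) -> (A=7 B=0)
  2. pour(A -> B) -> (A=0 B=7)
  3. fill(A) -> (A=7 B=7)
  4. pour(A -> B) -> (A=6 B=8)
  5. empty(B) -> (A=6 B=0)
  6. pour(A -> B) -> (A=0 B=6)
  7. fill(A) -> (A=7 B=6)
Reached target in 7 moves.

Answer: 7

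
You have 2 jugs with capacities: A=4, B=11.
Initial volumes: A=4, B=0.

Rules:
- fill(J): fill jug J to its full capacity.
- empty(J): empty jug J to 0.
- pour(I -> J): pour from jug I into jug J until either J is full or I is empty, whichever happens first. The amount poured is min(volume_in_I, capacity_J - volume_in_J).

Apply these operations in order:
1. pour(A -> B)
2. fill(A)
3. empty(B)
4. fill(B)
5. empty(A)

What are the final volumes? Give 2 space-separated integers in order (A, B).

Step 1: pour(A -> B) -> (A=0 B=4)
Step 2: fill(A) -> (A=4 B=4)
Step 3: empty(B) -> (A=4 B=0)
Step 4: fill(B) -> (A=4 B=11)
Step 5: empty(A) -> (A=0 B=11)

Answer: 0 11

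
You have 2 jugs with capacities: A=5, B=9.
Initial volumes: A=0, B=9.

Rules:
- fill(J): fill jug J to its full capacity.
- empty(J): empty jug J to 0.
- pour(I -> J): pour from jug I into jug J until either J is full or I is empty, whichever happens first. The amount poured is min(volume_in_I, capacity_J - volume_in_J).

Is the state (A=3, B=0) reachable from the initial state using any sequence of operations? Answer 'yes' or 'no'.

Answer: yes

Derivation:
BFS from (A=0, B=9):
  1. pour(B -> A) -> (A=5 B=4)
  2. empty(A) -> (A=0 B=4)
  3. pour(B -> A) -> (A=4 B=0)
  4. fill(B) -> (A=4 B=9)
  5. pour(B -> A) -> (A=5 B=8)
  6. empty(A) -> (A=0 B=8)
  7. pour(B -> A) -> (A=5 B=3)
  8. empty(A) -> (A=0 B=3)
  9. pour(B -> A) -> (A=3 B=0)
Target reached → yes.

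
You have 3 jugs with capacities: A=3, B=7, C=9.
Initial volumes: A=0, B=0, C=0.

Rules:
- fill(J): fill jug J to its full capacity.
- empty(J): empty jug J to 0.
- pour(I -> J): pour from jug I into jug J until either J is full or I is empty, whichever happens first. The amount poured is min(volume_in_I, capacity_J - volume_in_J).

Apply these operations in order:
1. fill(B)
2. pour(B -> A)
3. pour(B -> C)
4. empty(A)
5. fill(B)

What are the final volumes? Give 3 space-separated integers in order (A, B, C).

Step 1: fill(B) -> (A=0 B=7 C=0)
Step 2: pour(B -> A) -> (A=3 B=4 C=0)
Step 3: pour(B -> C) -> (A=3 B=0 C=4)
Step 4: empty(A) -> (A=0 B=0 C=4)
Step 5: fill(B) -> (A=0 B=7 C=4)

Answer: 0 7 4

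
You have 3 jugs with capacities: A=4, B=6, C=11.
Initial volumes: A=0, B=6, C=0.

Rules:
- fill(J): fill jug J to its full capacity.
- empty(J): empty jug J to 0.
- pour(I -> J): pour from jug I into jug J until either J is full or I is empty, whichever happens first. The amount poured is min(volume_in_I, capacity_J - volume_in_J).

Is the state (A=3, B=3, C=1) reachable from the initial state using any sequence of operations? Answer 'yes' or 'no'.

Answer: no

Derivation:
BFS explored all 270 reachable states.
Reachable set includes: (0,0,0), (0,0,1), (0,0,2), (0,0,3), (0,0,4), (0,0,5), (0,0,6), (0,0,7), (0,0,8), (0,0,9), (0,0,10), (0,0,11) ...
Target (A=3, B=3, C=1) not in reachable set → no.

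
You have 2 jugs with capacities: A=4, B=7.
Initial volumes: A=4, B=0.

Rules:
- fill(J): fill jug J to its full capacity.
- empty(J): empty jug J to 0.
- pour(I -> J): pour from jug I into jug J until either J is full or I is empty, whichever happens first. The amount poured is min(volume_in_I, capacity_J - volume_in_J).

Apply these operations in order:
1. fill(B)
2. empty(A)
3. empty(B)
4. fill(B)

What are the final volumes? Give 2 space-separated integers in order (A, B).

Step 1: fill(B) -> (A=4 B=7)
Step 2: empty(A) -> (A=0 B=7)
Step 3: empty(B) -> (A=0 B=0)
Step 4: fill(B) -> (A=0 B=7)

Answer: 0 7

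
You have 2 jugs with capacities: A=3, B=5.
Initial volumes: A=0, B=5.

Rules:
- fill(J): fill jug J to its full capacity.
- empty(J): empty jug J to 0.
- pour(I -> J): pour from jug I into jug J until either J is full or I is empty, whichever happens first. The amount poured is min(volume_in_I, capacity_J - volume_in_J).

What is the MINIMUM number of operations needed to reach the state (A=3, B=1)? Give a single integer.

Answer: 7

Derivation:
BFS from (A=0, B=5). One shortest path:
  1. pour(B -> A) -> (A=3 B=2)
  2. empty(A) -> (A=0 B=2)
  3. pour(B -> A) -> (A=2 B=0)
  4. fill(B) -> (A=2 B=5)
  5. pour(B -> A) -> (A=3 B=4)
  6. empty(A) -> (A=0 B=4)
  7. pour(B -> A) -> (A=3 B=1)
Reached target in 7 moves.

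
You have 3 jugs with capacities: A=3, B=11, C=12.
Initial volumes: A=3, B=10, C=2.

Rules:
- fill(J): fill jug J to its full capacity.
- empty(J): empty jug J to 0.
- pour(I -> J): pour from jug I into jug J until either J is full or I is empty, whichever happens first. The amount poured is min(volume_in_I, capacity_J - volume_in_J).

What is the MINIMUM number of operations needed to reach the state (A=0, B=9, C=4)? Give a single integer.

Answer: 6

Derivation:
BFS from (A=3, B=10, C=2). One shortest path:
  1. empty(C) -> (A=3 B=10 C=0)
  2. pour(B -> C) -> (A=3 B=0 C=10)
  3. pour(A -> C) -> (A=1 B=0 C=12)
  4. pour(C -> B) -> (A=1 B=11 C=1)
  5. pour(B -> A) -> (A=3 B=9 C=1)
  6. pour(A -> C) -> (A=0 B=9 C=4)
Reached target in 6 moves.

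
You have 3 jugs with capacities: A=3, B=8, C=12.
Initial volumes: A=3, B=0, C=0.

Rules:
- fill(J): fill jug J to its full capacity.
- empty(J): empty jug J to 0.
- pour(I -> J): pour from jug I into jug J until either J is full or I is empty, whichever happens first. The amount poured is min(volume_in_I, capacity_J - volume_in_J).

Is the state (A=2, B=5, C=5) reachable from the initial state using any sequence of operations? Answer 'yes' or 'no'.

BFS explored all 314 reachable states.
Reachable set includes: (0,0,0), (0,0,1), (0,0,2), (0,0,3), (0,0,4), (0,0,5), (0,0,6), (0,0,7), (0,0,8), (0,0,9), (0,0,10), (0,0,11) ...
Target (A=2, B=5, C=5) not in reachable set → no.

Answer: no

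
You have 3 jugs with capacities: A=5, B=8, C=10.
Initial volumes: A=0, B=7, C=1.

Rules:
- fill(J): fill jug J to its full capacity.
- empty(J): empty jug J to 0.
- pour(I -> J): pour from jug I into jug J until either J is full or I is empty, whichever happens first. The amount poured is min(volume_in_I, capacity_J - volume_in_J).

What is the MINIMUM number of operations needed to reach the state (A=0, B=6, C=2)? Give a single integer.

Answer: 5

Derivation:
BFS from (A=0, B=7, C=1). One shortest path:
  1. pour(B -> A) -> (A=5 B=2 C=1)
  2. pour(A -> C) -> (A=0 B=2 C=6)
  3. pour(B -> A) -> (A=2 B=0 C=6)
  4. pour(C -> B) -> (A=2 B=6 C=0)
  5. pour(A -> C) -> (A=0 B=6 C=2)
Reached target in 5 moves.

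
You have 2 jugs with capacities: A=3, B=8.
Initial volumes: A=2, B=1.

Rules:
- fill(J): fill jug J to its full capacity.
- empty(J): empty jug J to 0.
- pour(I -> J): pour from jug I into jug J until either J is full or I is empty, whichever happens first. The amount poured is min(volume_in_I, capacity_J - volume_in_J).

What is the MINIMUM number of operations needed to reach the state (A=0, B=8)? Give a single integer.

BFS from (A=2, B=1). One shortest path:
  1. empty(A) -> (A=0 B=1)
  2. fill(B) -> (A=0 B=8)
Reached target in 2 moves.

Answer: 2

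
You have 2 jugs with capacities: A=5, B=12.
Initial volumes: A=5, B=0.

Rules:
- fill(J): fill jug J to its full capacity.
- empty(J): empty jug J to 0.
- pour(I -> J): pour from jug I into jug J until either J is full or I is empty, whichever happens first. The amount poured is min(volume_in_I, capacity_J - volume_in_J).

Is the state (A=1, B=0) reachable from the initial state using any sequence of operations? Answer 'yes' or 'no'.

Answer: yes

Derivation:
BFS from (A=5, B=0):
  1. pour(A -> B) -> (A=0 B=5)
  2. fill(A) -> (A=5 B=5)
  3. pour(A -> B) -> (A=0 B=10)
  4. fill(A) -> (A=5 B=10)
  5. pour(A -> B) -> (A=3 B=12)
  6. empty(B) -> (A=3 B=0)
  7. pour(A -> B) -> (A=0 B=3)
  8. fill(A) -> (A=5 B=3)
  9. pour(A -> B) -> (A=0 B=8)
  10. fill(A) -> (A=5 B=8)
  11. pour(A -> B) -> (A=1 B=12)
  12. empty(B) -> (A=1 B=0)
Target reached → yes.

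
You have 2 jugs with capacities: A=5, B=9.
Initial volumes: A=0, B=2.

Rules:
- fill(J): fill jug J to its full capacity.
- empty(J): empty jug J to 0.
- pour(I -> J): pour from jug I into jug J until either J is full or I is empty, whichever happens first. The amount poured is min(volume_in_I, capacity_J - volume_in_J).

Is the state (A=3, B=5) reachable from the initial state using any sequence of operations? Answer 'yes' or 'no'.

BFS explored all 28 reachable states.
Reachable set includes: (0,0), (0,1), (0,2), (0,3), (0,4), (0,5), (0,6), (0,7), (0,8), (0,9), (1,0), (1,9) ...
Target (A=3, B=5) not in reachable set → no.

Answer: no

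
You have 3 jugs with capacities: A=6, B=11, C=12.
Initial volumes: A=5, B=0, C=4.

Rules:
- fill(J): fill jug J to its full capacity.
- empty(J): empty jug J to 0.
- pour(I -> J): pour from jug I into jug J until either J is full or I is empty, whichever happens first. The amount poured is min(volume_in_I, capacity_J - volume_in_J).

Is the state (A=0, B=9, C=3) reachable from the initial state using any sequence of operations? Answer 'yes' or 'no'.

BFS from (A=5, B=0, C=4):
  1. fill(B) -> (A=5 B=11 C=4)
  2. pour(B -> A) -> (A=6 B=10 C=4)
  3. empty(A) -> (A=0 B=10 C=4)
  4. pour(B -> A) -> (A=6 B=4 C=4)
  5. empty(A) -> (A=0 B=4 C=4)
  6. pour(B -> A) -> (A=4 B=0 C=4)
  7. fill(B) -> (A=4 B=11 C=4)
  8. pour(B -> C) -> (A=4 B=3 C=12)
  9. empty(C) -> (A=4 B=3 C=0)
  10. pour(B -> C) -> (A=4 B=0 C=3)
  11. fill(B) -> (A=4 B=11 C=3)
  12. pour(B -> A) -> (A=6 B=9 C=3)
  13. empty(A) -> (A=0 B=9 C=3)
Target reached → yes.

Answer: yes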